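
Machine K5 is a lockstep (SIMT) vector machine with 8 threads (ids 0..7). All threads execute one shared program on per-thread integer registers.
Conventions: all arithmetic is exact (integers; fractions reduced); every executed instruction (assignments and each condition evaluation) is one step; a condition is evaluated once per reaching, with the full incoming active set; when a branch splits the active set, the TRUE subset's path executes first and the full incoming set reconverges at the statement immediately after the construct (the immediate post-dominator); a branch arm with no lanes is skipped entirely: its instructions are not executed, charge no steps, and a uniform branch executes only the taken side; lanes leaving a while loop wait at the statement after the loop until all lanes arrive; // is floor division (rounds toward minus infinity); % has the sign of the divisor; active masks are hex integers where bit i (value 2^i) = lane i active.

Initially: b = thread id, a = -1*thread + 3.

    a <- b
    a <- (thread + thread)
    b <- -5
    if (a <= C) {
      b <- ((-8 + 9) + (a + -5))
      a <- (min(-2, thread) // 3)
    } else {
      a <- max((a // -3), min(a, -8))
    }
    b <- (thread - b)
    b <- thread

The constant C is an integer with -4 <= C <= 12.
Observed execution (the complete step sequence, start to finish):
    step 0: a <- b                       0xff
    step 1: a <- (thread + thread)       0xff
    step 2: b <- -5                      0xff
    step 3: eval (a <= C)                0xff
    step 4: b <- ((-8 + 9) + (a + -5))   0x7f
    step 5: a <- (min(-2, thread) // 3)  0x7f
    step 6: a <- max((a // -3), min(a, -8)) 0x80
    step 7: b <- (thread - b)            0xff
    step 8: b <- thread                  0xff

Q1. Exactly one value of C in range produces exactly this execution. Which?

Answer: C = 12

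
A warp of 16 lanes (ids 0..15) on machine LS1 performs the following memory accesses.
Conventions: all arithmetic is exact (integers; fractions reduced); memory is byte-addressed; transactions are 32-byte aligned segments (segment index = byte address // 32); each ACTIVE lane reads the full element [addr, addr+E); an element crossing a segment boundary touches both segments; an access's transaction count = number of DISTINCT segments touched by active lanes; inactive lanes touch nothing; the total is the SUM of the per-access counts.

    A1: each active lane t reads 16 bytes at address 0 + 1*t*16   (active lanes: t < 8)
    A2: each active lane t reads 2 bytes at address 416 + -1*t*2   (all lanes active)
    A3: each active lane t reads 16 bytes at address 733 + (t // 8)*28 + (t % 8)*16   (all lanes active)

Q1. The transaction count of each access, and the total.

A1: 4 transactions
A2: 2 transactions
A3: 6 transactions

Answer: 4,2,6; total 12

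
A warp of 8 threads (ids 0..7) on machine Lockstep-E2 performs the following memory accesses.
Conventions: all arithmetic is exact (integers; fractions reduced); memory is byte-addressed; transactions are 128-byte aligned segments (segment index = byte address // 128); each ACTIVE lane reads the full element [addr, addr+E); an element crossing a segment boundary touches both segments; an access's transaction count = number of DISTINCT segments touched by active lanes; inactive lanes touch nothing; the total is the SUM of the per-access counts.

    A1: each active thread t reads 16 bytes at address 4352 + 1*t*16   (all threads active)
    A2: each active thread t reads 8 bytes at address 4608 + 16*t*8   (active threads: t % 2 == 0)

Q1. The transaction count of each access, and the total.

A1: 1 transaction
A2: 4 transactions

Answer: 1,4; total 5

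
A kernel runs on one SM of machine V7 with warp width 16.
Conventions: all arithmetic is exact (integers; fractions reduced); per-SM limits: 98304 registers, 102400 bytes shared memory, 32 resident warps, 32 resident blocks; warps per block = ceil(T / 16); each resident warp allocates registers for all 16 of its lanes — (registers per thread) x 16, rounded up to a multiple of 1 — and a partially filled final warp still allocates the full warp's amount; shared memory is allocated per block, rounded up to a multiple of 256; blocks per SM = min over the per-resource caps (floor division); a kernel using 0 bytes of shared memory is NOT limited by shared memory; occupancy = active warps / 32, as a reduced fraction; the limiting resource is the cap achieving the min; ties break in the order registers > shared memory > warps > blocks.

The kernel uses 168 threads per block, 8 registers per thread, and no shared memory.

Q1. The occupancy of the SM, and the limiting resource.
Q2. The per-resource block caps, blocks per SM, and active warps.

Answer: occupancy 11/16, limited by warps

registers: 69 blocks
shared memory: no limit (kernel uses none)
warps: 2 blocks
blocks: 32 blocks

Answer: 2 blocks, 22 active warps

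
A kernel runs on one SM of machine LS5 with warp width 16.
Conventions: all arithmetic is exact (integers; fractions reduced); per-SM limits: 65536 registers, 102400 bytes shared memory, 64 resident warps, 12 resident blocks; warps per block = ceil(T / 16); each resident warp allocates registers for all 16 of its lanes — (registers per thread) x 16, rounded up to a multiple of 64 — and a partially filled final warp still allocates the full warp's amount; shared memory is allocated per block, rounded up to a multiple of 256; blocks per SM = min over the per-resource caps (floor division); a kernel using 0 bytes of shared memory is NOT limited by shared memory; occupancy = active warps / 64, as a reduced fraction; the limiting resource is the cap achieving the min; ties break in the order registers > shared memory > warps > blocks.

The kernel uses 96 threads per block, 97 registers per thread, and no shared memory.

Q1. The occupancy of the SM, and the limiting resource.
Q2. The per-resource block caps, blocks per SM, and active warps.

Answer: occupancy 9/16, limited by registers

registers: 6 blocks
shared memory: no limit (kernel uses none)
warps: 10 blocks
blocks: 12 blocks

Answer: 6 blocks, 36 active warps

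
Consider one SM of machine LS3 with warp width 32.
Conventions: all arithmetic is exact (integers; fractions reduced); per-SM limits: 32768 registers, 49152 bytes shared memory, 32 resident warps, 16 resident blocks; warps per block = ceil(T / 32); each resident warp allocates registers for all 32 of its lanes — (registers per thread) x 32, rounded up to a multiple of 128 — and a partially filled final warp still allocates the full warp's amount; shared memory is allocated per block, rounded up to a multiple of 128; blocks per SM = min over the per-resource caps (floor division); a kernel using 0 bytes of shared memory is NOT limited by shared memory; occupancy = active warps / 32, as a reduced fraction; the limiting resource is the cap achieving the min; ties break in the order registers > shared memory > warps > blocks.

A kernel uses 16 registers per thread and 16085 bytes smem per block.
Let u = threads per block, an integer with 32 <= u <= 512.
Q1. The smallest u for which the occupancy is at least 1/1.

Answer: u = 481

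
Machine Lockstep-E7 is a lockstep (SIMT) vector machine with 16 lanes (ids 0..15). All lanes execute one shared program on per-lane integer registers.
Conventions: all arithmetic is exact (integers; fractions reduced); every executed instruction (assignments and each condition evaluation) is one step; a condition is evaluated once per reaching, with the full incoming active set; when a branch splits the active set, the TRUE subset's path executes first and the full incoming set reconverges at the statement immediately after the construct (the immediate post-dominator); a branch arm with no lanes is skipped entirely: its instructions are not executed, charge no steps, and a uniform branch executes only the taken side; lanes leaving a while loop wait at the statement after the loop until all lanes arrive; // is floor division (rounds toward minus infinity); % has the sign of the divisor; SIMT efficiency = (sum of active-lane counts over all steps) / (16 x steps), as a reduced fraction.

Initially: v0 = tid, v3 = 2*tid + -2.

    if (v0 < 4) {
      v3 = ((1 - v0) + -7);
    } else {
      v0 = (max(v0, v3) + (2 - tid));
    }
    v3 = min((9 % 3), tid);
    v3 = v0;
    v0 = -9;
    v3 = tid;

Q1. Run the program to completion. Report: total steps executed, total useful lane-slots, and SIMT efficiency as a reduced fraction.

Answer: 7 steps, 96 useful, 6/7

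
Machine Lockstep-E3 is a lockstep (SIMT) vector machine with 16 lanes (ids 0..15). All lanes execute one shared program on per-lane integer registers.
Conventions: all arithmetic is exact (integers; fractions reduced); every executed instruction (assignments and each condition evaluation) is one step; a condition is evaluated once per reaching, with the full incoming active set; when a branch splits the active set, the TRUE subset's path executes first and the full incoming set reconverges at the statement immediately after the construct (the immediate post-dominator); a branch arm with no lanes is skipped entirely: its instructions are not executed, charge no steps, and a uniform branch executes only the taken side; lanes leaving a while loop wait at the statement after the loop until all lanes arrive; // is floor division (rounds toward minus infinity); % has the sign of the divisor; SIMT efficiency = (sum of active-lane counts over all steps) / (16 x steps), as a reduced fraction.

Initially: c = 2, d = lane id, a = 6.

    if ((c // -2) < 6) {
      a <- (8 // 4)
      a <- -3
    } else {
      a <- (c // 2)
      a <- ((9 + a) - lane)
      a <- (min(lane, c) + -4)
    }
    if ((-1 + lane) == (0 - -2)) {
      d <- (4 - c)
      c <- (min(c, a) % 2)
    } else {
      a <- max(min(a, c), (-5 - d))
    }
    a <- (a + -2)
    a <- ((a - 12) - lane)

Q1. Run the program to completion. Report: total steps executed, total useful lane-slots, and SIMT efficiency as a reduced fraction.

Answer: 9 steps, 113 useful, 113/144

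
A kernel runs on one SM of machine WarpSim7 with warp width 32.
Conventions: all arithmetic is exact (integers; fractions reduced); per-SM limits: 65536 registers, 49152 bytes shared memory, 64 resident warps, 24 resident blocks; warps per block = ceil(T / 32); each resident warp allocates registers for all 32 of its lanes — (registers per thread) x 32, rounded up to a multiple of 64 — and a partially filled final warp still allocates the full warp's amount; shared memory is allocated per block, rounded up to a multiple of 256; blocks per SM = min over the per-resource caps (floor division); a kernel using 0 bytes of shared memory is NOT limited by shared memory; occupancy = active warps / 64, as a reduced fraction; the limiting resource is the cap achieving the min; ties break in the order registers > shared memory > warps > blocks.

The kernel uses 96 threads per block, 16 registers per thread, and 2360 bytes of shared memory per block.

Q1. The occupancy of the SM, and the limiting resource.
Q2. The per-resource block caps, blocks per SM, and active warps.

Answer: occupancy 57/64, limited by shared memory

registers: 42 blocks
shared memory: 19 blocks
warps: 21 blocks
blocks: 24 blocks

Answer: 19 blocks, 57 active warps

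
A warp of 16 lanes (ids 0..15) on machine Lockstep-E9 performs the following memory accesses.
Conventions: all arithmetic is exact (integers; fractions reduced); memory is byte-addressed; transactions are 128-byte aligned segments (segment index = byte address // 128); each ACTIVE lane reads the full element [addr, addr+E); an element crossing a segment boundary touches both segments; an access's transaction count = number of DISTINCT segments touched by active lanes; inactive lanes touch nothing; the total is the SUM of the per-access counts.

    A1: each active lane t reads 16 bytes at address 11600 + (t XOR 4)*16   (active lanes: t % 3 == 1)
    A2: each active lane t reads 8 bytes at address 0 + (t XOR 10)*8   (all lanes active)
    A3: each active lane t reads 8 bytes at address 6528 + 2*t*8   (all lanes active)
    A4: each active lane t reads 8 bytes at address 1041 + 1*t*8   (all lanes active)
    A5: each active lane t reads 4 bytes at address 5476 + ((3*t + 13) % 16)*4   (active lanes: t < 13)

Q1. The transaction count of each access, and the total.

A1: 3 transactions
A2: 1 transaction
A3: 2 transactions
A4: 2 transactions
A5: 2 transactions

Answer: 3,1,2,2,2; total 10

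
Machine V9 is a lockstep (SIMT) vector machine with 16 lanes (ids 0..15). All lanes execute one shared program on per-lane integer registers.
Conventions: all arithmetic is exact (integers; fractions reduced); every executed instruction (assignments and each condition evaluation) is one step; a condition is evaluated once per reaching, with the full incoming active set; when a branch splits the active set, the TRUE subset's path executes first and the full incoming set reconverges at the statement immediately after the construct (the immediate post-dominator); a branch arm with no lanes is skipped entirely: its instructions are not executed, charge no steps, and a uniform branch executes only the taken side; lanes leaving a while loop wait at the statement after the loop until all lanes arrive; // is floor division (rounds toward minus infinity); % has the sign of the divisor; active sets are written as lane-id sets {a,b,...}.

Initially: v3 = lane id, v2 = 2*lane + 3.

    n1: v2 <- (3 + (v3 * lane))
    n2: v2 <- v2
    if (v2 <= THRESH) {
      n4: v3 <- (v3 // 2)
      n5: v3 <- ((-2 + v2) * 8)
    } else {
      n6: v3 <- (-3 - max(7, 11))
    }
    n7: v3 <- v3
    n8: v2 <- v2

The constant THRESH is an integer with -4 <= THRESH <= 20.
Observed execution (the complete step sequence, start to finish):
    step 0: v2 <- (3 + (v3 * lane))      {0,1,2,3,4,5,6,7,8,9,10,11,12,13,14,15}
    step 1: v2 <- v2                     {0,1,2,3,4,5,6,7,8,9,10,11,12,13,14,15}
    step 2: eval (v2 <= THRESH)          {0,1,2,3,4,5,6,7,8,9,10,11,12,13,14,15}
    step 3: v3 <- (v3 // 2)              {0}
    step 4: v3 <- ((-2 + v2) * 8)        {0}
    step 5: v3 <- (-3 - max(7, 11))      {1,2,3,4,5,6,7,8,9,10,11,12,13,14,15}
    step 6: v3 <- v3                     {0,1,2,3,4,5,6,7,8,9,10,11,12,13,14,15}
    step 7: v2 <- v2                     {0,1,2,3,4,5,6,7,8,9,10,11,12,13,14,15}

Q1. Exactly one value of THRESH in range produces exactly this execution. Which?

Answer: THRESH = 3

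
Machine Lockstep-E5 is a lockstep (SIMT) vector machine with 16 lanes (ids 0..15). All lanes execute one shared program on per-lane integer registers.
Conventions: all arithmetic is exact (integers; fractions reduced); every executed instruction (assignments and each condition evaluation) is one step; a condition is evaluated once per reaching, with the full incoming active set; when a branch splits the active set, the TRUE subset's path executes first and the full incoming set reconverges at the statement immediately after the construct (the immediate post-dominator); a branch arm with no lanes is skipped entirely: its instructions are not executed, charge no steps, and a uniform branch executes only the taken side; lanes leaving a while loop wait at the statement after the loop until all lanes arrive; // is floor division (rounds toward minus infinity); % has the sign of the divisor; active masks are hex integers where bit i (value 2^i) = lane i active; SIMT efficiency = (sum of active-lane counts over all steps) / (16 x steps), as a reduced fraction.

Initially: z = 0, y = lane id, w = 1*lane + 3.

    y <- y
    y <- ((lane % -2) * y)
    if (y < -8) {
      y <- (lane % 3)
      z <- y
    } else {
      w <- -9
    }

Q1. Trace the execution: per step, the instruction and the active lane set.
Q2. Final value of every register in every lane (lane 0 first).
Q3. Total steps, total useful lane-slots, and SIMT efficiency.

step 0: y <- y                       0xffff
step 1: y <- ((lane % -2) * y)       0xffff
step 2: eval (y < -8)                0xffff
step 3: y <- (lane % 3)              0xaa00
step 4: z <- y                       0xaa00
step 5: w <- -9                      0x55ff

Answer: 6 steps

z: 0,0,0,0,0,0,0,0,0,0,0,2,0,1,0,0
y: 0,-1,0,-3,0,-5,0,-7,0,0,0,2,0,1,0,0
w: -9,-9,-9,-9,-9,-9,-9,-9,-9,12,-9,14,-9,16,-9,18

steps = 6; useful = 68; efficiency = 68/96 = 17/24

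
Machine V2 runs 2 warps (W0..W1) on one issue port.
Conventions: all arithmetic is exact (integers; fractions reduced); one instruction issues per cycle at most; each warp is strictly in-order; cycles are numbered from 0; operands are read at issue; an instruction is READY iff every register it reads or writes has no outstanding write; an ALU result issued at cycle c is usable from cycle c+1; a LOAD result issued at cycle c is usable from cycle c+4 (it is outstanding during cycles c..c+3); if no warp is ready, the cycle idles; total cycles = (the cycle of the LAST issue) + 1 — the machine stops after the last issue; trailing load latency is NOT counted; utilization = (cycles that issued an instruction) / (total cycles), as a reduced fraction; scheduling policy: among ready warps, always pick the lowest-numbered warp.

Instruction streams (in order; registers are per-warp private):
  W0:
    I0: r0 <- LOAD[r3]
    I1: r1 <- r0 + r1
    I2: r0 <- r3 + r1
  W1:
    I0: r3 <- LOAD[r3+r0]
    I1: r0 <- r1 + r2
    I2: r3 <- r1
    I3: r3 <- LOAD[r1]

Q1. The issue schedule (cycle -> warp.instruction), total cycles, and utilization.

cycle 0: W0.I0
cycle 1: W1.I0
cycle 2: W1.I1
cycle 3: idle
cycle 4: W0.I1
cycle 5: W0.I2
cycle 6: W1.I2
cycle 7: W1.I3

Answer: 8 cycles, utilization 7/8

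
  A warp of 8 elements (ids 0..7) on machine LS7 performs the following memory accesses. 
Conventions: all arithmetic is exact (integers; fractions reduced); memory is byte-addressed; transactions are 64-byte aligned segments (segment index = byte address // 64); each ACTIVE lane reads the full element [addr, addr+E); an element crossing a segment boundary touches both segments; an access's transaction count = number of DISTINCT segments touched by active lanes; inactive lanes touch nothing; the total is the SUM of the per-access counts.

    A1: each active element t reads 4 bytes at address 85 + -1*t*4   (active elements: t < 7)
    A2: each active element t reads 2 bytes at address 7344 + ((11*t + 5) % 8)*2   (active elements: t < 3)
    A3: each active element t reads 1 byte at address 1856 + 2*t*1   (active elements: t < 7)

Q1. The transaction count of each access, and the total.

A1: 2 transactions
A2: 1 transaction
A3: 1 transaction

Answer: 2,1,1; total 4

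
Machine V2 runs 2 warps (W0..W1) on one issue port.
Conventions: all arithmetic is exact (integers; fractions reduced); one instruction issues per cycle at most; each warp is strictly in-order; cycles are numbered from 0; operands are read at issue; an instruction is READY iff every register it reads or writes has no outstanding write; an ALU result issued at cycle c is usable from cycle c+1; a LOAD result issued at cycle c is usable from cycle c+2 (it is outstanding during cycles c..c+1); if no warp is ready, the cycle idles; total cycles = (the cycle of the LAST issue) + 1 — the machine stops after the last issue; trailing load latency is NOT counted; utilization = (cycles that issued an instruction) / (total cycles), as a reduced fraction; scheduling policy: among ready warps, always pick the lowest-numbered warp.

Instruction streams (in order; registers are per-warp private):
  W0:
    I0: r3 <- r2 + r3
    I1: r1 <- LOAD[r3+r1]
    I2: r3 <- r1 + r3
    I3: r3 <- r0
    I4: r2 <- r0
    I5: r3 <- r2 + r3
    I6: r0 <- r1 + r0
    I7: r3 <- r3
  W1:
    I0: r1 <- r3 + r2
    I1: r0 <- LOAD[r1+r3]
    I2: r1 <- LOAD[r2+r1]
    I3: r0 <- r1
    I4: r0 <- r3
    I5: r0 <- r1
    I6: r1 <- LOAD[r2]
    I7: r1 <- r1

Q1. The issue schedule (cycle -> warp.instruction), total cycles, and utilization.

cycle 0: W0.I0
cycle 1: W0.I1
cycle 2: W1.I0
cycle 3: W0.I2
cycle 4: W0.I3
cycle 5: W0.I4
cycle 6: W0.I5
cycle 7: W0.I6
cycle 8: W0.I7
cycle 9: W1.I1
cycle 10: W1.I2
cycle 11: idle
cycle 12: W1.I3
cycle 13: W1.I4
cycle 14: W1.I5
cycle 15: W1.I6
cycle 16: idle
cycle 17: W1.I7

Answer: 18 cycles, utilization 8/9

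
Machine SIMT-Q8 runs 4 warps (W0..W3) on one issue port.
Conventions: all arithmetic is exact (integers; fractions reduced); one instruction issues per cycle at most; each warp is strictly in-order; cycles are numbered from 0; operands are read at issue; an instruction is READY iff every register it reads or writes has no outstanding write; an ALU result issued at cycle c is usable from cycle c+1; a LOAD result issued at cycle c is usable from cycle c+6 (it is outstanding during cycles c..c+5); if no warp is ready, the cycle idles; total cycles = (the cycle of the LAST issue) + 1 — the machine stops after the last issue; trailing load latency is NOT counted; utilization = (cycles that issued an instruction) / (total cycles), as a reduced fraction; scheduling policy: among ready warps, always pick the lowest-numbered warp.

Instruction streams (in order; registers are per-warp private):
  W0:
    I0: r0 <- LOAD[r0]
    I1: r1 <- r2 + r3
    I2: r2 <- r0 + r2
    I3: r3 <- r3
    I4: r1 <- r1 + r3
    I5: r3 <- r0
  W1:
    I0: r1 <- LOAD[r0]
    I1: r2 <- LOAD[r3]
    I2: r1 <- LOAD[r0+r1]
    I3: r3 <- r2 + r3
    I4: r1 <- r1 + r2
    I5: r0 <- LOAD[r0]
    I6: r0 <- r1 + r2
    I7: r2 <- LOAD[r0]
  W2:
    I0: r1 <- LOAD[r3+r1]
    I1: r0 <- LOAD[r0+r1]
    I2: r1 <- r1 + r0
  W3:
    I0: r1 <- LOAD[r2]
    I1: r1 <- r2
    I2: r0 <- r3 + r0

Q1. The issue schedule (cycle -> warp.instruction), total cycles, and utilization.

cycle 0: W0.I0
cycle 1: W0.I1
cycle 2: W1.I0
cycle 3: W1.I1
cycle 4: W2.I0
cycle 5: W3.I0
cycle 6: W0.I2
cycle 7: W0.I3
cycle 8: W0.I4
cycle 9: W0.I5
cycle 10: W1.I2
cycle 11: W1.I3
cycle 12: W2.I1
cycle 13: W3.I1
cycle 14: W3.I2
cycle 15: idle
cycle 16: W1.I4
cycle 17: W1.I5
cycle 18: W2.I2
cycle 19: idle
cycle 20: idle
cycle 21: idle
cycle 22: idle
cycle 23: W1.I6
cycle 24: W1.I7

Answer: 25 cycles, utilization 4/5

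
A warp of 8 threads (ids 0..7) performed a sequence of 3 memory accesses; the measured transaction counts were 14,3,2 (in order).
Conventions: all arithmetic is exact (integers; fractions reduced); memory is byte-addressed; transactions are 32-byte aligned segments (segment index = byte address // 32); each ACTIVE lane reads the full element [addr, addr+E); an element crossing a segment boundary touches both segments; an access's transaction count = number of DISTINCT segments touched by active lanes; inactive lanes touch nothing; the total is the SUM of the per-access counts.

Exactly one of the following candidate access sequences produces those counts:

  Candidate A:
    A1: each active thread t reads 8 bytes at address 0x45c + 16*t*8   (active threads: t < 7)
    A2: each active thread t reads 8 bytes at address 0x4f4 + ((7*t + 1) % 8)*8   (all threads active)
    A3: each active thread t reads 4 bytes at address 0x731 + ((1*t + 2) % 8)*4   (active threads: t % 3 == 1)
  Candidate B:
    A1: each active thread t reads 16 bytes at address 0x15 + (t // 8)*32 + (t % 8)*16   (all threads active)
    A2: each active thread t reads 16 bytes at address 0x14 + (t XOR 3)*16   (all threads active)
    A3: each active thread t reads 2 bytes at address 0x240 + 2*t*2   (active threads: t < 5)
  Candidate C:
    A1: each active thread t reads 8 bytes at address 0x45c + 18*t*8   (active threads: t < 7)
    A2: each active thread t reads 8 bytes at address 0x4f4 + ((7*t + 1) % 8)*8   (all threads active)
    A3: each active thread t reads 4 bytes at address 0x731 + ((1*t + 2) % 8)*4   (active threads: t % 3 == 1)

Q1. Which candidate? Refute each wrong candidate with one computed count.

B: A1 gives 5 transactions, not 14
C: A1 gives 11 transactions, not 14
A: all counts match (14,3,2)

Answer: A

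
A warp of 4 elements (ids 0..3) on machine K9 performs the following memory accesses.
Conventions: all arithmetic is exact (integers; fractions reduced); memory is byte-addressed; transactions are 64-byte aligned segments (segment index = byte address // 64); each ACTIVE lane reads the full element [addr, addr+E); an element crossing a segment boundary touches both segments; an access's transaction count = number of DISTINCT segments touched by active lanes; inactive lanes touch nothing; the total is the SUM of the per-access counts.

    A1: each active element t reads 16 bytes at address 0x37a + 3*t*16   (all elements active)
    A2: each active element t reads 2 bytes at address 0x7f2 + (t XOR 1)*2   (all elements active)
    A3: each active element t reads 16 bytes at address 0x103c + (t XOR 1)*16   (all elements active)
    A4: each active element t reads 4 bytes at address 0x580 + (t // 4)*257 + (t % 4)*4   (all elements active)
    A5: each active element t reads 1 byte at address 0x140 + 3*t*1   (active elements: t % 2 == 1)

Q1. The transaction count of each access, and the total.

A1: 4 transactions
A2: 1 transaction
A3: 2 transactions
A4: 1 transaction
A5: 1 transaction

Answer: 4,1,2,1,1; total 9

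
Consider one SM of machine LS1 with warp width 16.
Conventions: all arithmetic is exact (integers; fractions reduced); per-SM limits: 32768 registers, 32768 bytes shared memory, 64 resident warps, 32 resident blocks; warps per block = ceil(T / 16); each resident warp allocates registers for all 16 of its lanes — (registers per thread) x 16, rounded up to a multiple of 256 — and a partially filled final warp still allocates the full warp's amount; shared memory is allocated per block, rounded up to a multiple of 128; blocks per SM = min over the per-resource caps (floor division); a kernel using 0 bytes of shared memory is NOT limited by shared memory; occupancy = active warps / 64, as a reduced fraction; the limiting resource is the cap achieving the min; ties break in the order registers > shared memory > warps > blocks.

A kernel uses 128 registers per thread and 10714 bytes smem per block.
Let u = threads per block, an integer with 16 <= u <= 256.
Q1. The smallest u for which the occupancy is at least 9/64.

Answer: u = 33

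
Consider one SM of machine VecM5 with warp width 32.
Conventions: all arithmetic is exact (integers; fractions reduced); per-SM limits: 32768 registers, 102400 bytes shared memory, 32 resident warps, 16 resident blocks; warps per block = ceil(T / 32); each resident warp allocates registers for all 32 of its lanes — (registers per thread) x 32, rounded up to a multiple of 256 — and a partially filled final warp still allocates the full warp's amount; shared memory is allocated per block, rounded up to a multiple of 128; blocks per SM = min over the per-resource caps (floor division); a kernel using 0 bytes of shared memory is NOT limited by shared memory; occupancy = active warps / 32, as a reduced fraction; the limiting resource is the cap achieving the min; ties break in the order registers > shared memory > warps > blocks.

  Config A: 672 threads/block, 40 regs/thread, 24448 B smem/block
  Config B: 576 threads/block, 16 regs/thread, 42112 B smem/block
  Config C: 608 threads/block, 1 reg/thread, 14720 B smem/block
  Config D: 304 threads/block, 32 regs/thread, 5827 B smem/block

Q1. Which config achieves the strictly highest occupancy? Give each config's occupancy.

occupancies: A 21/32, B 9/16, C 19/32, D 15/16

Answer: D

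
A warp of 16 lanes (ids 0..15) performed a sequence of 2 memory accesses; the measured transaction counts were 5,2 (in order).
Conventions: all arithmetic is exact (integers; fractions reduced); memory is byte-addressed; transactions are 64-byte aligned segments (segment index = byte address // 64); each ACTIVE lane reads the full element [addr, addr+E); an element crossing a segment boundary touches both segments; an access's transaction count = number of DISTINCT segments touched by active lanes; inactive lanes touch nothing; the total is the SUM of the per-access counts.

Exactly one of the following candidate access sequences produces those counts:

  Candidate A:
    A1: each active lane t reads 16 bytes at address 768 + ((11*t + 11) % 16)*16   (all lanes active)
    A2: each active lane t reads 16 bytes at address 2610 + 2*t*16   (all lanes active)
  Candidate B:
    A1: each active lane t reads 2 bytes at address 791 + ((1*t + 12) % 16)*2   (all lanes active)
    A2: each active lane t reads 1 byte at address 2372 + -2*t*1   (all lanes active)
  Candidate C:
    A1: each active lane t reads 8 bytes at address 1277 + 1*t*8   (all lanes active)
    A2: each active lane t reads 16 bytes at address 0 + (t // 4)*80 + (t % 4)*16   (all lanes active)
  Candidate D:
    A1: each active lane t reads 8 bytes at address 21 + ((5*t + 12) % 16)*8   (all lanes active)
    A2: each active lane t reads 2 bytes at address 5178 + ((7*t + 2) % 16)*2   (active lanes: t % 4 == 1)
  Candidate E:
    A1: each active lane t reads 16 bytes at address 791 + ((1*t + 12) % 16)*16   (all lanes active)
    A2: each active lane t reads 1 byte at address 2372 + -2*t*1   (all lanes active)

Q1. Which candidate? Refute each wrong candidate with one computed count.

A: A1 gives 4 transactions, not 5
B: A1 gives 1 transaction, not 5
C: A1 gives 3 transactions, not 5
D: A1 gives 3 transactions, not 5
E: all counts match (5,2)

Answer: E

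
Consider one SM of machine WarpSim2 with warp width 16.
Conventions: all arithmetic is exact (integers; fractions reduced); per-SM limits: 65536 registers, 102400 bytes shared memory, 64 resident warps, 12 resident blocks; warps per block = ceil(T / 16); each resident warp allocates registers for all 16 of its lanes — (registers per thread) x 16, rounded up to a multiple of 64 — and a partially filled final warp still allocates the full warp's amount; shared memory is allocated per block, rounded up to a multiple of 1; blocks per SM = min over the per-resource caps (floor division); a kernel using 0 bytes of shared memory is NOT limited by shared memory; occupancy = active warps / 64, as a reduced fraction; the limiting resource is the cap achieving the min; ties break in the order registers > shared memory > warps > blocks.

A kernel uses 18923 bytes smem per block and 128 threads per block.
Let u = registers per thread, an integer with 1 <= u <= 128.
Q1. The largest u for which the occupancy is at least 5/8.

Answer: u = 100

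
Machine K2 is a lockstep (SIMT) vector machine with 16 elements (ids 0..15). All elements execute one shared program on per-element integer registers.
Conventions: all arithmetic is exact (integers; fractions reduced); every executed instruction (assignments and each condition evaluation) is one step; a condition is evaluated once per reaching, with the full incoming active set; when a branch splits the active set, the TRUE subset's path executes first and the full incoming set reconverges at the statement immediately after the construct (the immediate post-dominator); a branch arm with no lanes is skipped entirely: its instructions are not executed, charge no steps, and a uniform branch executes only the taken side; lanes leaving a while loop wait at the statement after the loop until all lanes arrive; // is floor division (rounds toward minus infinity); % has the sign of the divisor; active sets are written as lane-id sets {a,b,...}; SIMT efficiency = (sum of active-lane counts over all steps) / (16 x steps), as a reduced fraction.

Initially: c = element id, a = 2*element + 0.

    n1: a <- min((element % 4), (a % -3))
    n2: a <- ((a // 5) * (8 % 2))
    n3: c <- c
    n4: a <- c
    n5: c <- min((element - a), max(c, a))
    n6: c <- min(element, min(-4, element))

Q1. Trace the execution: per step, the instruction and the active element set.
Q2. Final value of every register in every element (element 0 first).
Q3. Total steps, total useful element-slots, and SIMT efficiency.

step 0: a <- min((element % 4), (a % -3)) {0,1,2,3,4,5,6,7,8,9,10,11,12,13,14,15}
step 1: a <- ((a // 5) * (8 % 2))    {0,1,2,3,4,5,6,7,8,9,10,11,12,13,14,15}
step 2: c <- c                       {0,1,2,3,4,5,6,7,8,9,10,11,12,13,14,15}
step 3: a <- c                       {0,1,2,3,4,5,6,7,8,9,10,11,12,13,14,15}
step 4: c <- min((element - a), max(c, a)) {0,1,2,3,4,5,6,7,8,9,10,11,12,13,14,15}
step 5: c <- min(element, min(-4, element)) {0,1,2,3,4,5,6,7,8,9,10,11,12,13,14,15}

Answer: 6 steps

c: -4,-4,-4,-4,-4,-4,-4,-4,-4,-4,-4,-4,-4,-4,-4,-4
a: 0,1,2,3,4,5,6,7,8,9,10,11,12,13,14,15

steps = 6; useful = 96; efficiency = 96/96 = 1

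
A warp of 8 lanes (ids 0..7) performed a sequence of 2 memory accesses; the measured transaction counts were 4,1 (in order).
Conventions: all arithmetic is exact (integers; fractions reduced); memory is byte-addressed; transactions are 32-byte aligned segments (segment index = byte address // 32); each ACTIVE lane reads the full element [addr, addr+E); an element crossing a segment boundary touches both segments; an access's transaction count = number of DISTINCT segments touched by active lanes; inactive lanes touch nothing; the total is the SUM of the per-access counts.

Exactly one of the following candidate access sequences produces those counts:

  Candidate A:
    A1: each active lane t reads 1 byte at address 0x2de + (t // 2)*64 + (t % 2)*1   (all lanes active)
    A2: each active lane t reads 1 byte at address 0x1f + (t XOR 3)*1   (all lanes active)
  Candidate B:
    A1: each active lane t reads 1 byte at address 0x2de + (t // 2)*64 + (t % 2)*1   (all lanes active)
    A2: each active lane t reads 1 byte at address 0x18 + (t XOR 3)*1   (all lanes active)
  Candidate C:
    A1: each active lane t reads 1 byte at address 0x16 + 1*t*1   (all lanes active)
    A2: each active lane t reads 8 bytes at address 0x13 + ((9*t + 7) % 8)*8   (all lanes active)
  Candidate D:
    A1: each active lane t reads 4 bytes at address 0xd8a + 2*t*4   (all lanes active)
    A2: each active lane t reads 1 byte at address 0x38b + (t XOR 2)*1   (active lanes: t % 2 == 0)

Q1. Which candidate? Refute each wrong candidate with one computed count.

A: A2 gives 2 transactions, not 1
C: A1 gives 1 transaction, not 4
D: A1 gives 3 transactions, not 4
B: all counts match (4,1)

Answer: B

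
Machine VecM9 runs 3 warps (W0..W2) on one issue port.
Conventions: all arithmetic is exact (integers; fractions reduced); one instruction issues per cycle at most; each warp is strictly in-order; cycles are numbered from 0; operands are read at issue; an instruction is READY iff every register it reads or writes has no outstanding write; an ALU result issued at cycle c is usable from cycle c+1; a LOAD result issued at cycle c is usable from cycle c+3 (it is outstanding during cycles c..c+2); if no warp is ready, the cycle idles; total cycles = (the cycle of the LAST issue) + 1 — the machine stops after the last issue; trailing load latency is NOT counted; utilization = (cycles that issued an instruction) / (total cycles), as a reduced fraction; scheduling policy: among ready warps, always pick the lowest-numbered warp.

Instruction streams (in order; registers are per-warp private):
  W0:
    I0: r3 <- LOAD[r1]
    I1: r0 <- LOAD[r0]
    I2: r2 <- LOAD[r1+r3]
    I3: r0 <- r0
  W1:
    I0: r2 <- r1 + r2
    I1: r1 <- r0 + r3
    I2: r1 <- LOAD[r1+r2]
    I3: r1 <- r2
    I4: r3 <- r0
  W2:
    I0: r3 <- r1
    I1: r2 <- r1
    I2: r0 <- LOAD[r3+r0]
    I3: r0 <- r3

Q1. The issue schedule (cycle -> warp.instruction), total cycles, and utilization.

cycle 0: W0.I0
cycle 1: W0.I1
cycle 2: W1.I0
cycle 3: W0.I2
cycle 4: W0.I3
cycle 5: W1.I1
cycle 6: W1.I2
cycle 7: W2.I0
cycle 8: W2.I1
cycle 9: W1.I3
cycle 10: W1.I4
cycle 11: W2.I2
cycle 12: idle
cycle 13: idle
cycle 14: W2.I3

Answer: 15 cycles, utilization 13/15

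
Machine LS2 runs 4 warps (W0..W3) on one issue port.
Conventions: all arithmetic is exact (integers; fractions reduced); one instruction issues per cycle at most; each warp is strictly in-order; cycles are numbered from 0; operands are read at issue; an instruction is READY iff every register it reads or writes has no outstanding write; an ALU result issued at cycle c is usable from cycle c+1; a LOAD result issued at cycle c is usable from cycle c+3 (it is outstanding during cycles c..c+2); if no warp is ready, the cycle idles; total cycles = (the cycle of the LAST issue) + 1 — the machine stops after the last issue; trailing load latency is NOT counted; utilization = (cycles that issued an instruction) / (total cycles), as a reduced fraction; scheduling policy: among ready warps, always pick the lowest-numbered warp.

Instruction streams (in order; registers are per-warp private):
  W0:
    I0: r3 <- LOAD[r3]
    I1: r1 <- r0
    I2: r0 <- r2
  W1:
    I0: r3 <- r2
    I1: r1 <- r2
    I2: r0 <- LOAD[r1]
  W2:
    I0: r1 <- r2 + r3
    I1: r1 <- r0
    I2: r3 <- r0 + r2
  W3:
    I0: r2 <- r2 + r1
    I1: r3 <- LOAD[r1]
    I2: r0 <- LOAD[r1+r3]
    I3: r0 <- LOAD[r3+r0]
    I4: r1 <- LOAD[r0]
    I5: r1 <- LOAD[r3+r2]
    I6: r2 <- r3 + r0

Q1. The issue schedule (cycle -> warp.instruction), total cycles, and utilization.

cycle 0: W0.I0
cycle 1: W0.I1
cycle 2: W0.I2
cycle 3: W1.I0
cycle 4: W1.I1
cycle 5: W1.I2
cycle 6: W2.I0
cycle 7: W2.I1
cycle 8: W2.I2
cycle 9: W3.I0
cycle 10: W3.I1
cycle 11: idle
cycle 12: idle
cycle 13: W3.I2
cycle 14: idle
cycle 15: idle
cycle 16: W3.I3
cycle 17: idle
cycle 18: idle
cycle 19: W3.I4
cycle 20: idle
cycle 21: idle
cycle 22: W3.I5
cycle 23: W3.I6

Answer: 24 cycles, utilization 2/3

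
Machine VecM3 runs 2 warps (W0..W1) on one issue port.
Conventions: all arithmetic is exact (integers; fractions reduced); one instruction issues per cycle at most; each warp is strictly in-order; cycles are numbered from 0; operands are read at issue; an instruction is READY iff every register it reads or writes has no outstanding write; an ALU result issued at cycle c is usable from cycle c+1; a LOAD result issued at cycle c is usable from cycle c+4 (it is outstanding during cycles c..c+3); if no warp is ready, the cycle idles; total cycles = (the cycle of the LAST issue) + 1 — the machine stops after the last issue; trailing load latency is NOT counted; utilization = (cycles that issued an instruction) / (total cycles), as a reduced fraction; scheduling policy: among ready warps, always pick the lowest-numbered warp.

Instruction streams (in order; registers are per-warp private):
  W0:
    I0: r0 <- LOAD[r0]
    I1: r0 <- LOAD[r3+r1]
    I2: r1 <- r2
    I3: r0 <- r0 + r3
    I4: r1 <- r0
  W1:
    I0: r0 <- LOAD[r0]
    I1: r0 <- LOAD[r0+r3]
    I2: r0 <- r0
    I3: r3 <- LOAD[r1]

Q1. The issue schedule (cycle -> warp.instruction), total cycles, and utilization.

cycle 0: W0.I0
cycle 1: W1.I0
cycle 2: idle
cycle 3: idle
cycle 4: W0.I1
cycle 5: W0.I2
cycle 6: W1.I1
cycle 7: idle
cycle 8: W0.I3
cycle 9: W0.I4
cycle 10: W1.I2
cycle 11: W1.I3

Answer: 12 cycles, utilization 3/4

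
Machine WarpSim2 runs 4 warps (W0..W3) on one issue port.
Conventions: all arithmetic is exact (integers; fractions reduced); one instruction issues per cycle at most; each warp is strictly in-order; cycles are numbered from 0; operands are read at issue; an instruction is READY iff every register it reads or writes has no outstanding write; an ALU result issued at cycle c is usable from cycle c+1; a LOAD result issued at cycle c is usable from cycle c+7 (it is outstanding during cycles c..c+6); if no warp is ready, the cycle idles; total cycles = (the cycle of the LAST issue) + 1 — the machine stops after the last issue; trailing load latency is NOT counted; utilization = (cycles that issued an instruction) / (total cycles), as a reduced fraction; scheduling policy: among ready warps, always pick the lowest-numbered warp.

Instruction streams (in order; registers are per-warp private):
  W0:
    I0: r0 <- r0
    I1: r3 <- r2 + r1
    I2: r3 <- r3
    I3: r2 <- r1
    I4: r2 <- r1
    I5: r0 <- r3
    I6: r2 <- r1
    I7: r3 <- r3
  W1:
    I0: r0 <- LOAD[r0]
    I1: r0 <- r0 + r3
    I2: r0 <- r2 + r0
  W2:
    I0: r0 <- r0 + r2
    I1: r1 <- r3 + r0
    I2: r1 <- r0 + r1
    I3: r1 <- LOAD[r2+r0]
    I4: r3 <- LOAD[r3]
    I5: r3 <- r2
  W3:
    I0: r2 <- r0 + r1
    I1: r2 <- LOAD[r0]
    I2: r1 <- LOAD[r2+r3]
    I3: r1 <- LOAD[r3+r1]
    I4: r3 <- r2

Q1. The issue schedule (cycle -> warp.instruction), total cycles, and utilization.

cycle 0: W0.I0
cycle 1: W0.I1
cycle 2: W0.I2
cycle 3: W0.I3
cycle 4: W0.I4
cycle 5: W0.I5
cycle 6: W0.I6
cycle 7: W0.I7
cycle 8: W1.I0
cycle 9: W2.I0
cycle 10: W2.I1
cycle 11: W2.I2
cycle 12: W2.I3
cycle 13: W2.I4
cycle 14: W3.I0
cycle 15: W1.I1
cycle 16: W1.I2
cycle 17: W3.I1
cycle 18: idle
cycle 19: idle
cycle 20: W2.I5
cycle 21: idle
cycle 22: idle
cycle 23: idle
cycle 24: W3.I2
cycle 25: idle
cycle 26: idle
cycle 27: idle
cycle 28: idle
cycle 29: idle
cycle 30: idle
cycle 31: W3.I3
cycle 32: W3.I4

Answer: 33 cycles, utilization 2/3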